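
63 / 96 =21 / 32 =0.66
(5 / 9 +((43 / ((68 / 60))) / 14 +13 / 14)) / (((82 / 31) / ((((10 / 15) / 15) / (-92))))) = -34813 / 45447885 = -0.00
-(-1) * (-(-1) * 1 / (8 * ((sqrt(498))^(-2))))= 249 / 4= 62.25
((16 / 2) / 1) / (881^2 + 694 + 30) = 8 / 776885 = 0.00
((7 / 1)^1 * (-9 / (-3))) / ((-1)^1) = -21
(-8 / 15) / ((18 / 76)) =-304 / 135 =-2.25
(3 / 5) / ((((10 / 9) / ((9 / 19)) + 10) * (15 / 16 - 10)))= -486 / 90625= -0.01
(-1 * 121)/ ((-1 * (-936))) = -121/ 936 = -0.13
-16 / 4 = -4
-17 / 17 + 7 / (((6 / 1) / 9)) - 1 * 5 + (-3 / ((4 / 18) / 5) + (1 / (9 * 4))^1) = -2267 / 36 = -62.97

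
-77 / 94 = -0.82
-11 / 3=-3.67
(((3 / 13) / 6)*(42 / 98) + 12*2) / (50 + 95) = 4371 / 26390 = 0.17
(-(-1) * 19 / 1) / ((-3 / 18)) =-114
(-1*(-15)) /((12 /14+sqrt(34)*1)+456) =0.03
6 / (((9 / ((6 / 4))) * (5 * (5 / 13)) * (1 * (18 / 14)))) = 91 / 225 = 0.40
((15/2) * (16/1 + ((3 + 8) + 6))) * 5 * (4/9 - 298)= -368225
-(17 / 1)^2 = -289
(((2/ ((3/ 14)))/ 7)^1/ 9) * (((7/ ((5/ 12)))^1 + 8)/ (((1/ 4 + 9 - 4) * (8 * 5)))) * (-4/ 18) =-496/ 127575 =-0.00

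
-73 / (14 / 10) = -365 / 7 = -52.14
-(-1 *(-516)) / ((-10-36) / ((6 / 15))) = 516 / 115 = 4.49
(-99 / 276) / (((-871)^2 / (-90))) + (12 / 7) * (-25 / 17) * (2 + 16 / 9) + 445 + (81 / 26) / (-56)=2552774167967 / 5862777648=435.42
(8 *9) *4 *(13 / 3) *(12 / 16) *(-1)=-936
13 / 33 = 0.39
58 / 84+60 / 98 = 383 / 294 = 1.30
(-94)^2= 8836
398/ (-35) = -398/ 35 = -11.37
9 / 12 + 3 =15 / 4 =3.75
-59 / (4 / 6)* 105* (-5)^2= -464625 / 2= -232312.50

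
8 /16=1 /2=0.50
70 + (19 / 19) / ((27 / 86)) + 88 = 4352 / 27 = 161.19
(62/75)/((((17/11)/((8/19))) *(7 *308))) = 124/1187025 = 0.00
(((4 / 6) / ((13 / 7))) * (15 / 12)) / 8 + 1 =659 / 624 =1.06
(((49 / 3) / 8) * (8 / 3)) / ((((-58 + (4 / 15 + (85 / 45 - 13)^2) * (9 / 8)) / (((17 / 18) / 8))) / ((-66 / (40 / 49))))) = -448987 / 701472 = -0.64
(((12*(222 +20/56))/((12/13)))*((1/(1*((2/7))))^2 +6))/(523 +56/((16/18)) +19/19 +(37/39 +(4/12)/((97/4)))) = 11175878571/124558672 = 89.72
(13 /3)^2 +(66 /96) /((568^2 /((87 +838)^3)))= 79226234671 /46457856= 1705.34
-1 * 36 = -36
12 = 12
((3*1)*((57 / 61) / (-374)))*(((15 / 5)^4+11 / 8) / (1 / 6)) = -338067 / 91256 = -3.70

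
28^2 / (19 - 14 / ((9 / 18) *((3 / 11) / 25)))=-0.31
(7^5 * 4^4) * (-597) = -2568647424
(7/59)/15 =7/885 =0.01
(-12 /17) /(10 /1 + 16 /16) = -12 /187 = -0.06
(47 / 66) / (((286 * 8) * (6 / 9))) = 47 / 100672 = 0.00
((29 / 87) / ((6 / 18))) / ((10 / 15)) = 3 / 2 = 1.50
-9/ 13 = -0.69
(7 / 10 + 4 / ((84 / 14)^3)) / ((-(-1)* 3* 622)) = 97 / 251910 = 0.00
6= 6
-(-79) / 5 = 79 / 5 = 15.80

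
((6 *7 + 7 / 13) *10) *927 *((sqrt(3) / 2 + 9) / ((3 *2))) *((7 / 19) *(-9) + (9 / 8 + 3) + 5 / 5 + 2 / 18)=748156465 *sqrt(3) / 11856 + 2244469395 / 1976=1245163.75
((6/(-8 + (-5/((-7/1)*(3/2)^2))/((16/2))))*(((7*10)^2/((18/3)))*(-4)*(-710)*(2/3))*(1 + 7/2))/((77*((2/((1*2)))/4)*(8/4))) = -1502928000/11033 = -136221.15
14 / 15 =0.93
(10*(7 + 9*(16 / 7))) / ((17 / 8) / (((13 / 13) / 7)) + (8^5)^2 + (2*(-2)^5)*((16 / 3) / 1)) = 46320 / 180388571587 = 0.00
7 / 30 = 0.23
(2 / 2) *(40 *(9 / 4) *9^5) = 5314410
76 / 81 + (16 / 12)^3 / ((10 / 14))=1724 / 405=4.26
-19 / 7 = -2.71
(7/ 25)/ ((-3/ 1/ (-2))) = 14/ 75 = 0.19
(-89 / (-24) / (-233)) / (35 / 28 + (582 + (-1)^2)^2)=-89 / 1900666278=-0.00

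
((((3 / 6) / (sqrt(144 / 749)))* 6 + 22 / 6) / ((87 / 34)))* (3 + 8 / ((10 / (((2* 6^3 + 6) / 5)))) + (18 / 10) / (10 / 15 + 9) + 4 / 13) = 259344316 / 2459925 + 5894189* sqrt(749) / 819975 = 302.15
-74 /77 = -0.96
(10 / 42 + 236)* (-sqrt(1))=-4961 / 21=-236.24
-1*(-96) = 96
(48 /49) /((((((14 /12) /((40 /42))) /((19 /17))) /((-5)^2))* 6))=152000 /40817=3.72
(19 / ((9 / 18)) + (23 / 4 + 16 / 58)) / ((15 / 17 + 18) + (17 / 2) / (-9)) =781371 / 318362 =2.45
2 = 2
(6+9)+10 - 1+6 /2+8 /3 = 89 /3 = 29.67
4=4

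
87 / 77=1.13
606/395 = 1.53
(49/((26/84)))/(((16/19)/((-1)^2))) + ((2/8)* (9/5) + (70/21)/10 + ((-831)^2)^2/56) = 23247632133001/2730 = 8515616165.93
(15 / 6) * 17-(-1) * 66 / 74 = 3211 / 74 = 43.39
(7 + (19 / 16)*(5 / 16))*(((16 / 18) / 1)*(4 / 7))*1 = 629 / 168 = 3.74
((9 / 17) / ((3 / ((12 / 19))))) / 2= 18 / 323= 0.06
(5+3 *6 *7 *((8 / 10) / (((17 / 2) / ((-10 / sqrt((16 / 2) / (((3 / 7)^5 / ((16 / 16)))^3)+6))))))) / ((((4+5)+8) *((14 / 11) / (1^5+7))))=220 / 119-13856832 *sqrt(113941734518958) / 5488193545996477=1.82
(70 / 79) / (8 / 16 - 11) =-20 / 237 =-0.08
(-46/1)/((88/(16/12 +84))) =-44.61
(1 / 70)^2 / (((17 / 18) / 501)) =4509 / 41650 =0.11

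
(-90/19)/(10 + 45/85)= -0.45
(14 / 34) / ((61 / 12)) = 84 / 1037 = 0.08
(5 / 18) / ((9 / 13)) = 65 / 162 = 0.40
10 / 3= 3.33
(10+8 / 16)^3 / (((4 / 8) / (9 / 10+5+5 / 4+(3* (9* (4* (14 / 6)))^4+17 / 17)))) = 27664721499303 / 80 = 345809018741.29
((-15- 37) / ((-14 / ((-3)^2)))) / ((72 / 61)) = 793 / 28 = 28.32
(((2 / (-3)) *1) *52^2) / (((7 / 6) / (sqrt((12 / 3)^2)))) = -43264 / 7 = -6180.57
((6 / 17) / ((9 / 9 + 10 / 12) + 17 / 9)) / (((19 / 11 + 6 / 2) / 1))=297 / 14807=0.02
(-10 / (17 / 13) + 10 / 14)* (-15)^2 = -185625 / 119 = -1559.87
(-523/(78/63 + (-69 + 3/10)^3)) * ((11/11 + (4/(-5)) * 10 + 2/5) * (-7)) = 46128600/619006433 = 0.07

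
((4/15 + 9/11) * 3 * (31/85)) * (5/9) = 5549/8415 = 0.66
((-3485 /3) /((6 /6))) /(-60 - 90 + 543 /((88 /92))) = -76670 /27567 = -2.78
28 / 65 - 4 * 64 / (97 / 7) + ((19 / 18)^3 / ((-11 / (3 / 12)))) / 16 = -467127286187 / 25886615040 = -18.05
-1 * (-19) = 19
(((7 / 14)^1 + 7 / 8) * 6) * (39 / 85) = 1287 / 340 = 3.79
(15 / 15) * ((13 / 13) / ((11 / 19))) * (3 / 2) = 57 / 22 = 2.59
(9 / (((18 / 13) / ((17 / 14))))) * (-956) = -52819 / 7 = -7545.57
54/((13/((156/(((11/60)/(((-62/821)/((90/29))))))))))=-776736/9031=-86.01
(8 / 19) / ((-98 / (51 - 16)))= -20 / 133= -0.15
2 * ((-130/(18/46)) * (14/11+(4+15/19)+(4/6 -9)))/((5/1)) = 1703104/5643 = 301.81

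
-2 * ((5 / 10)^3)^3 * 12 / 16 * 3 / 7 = -9 / 7168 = -0.00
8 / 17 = 0.47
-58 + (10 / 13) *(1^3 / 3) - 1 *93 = -5879 / 39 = -150.74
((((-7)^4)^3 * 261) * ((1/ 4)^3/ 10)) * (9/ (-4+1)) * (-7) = 75864095148681/ 640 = 118537648669.81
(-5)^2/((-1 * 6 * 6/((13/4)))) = -325/144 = -2.26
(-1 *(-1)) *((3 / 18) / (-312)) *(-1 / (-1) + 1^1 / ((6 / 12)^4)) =-17 / 1872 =-0.01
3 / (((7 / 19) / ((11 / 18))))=209 / 42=4.98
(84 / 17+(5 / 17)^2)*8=11624 / 289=40.22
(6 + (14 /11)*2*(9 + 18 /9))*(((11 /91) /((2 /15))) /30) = 187 /182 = 1.03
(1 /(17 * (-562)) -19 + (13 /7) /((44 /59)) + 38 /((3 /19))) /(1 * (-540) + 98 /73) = -72227408515 /173565263256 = -0.42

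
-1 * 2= -2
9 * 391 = 3519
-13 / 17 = -0.76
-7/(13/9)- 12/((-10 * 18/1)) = -932/195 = -4.78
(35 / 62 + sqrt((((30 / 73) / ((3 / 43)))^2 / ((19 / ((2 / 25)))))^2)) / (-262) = -4460889 / 1644721244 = -0.00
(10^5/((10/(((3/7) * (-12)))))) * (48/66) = -2880000/77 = -37402.60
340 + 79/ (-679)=230781/ 679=339.88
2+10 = 12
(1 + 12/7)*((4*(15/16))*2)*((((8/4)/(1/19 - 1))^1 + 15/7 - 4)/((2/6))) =-11875/49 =-242.35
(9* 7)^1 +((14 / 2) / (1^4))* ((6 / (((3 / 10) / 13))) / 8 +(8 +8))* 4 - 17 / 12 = 17035 / 12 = 1419.58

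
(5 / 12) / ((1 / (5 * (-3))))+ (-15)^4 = 202475 / 4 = 50618.75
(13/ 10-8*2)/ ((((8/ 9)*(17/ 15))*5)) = -3969/ 1360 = -2.92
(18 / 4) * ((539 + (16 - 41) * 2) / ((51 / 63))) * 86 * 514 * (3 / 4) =3064033413 / 34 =90118629.79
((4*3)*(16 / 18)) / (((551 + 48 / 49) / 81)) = 42336 / 27047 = 1.57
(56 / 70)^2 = 16 / 25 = 0.64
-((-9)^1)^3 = 729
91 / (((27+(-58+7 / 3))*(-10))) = 273 / 860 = 0.32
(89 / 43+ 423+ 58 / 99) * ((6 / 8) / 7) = 453004 / 9933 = 45.61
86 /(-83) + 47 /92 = -4011 /7636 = -0.53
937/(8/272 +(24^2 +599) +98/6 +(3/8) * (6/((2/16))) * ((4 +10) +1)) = 95574/149059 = 0.64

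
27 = 27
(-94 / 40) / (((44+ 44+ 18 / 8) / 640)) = -6016 / 361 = -16.66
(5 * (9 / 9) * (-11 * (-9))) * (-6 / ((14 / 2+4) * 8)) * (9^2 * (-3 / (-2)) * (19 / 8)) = -623295 / 64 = -9738.98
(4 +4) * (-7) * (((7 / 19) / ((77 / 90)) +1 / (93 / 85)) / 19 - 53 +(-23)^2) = -9845604328 / 369303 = -26659.96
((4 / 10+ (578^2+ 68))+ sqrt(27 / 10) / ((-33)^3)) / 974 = 835381 / 2435 - sqrt(30) / 116675460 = 343.07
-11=-11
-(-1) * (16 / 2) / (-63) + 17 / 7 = 145 / 63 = 2.30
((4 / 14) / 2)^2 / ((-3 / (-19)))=19 / 147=0.13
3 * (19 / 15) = 19 / 5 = 3.80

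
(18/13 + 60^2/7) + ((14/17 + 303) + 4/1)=1273945/1547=823.49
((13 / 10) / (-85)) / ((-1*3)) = 0.01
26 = 26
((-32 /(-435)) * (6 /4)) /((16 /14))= 14 /145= 0.10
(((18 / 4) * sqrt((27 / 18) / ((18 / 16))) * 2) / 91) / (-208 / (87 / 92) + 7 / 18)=-3132 * sqrt(3) / 10429783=-0.00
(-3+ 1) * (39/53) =-78/53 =-1.47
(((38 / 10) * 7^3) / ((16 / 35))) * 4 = 11404.75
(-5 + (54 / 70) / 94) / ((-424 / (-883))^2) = -12804832447 / 591463040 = -21.65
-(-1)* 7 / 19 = 7 / 19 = 0.37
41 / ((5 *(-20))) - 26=-2641 / 100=-26.41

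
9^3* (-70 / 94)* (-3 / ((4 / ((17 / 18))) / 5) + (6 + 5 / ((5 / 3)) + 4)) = -1930635 / 376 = -5134.67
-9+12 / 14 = -57 / 7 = -8.14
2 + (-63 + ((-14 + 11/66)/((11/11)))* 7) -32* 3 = -1523/6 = -253.83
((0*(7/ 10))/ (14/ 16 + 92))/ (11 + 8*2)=0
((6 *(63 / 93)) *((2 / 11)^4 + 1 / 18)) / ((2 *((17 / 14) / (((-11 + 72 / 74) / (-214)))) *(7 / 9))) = 348935517 / 61093759826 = 0.01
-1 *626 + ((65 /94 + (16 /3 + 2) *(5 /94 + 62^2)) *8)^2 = 112351433980382 /2209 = 50860766853.95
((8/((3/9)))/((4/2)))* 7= 84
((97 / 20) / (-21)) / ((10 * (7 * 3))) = -97 / 88200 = -0.00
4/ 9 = 0.44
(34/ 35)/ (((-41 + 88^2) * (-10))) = -17/ 1348025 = -0.00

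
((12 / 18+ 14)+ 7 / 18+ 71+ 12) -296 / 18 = 1469 / 18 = 81.61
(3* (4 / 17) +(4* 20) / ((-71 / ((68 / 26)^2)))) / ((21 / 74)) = -105684728 / 4283643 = -24.67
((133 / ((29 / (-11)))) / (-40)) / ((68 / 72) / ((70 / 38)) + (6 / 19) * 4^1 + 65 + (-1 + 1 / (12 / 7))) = 1751211 / 92141062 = 0.02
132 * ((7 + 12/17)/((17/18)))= 311256/289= 1077.01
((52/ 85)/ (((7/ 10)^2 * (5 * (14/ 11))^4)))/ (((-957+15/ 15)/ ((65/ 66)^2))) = -0.00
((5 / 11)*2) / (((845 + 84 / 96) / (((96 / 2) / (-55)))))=-768 / 818807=-0.00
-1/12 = -0.08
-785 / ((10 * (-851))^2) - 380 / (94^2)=-1376328713 / 31995200180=-0.04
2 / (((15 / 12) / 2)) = 3.20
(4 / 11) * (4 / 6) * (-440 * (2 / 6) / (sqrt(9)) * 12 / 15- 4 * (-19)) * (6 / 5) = 5312 / 495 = 10.73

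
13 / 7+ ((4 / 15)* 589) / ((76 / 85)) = 3728 / 21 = 177.52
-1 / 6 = -0.17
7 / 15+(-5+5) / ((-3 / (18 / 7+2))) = 7 / 15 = 0.47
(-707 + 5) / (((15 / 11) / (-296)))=761904 / 5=152380.80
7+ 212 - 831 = -612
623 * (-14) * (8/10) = -34888/5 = -6977.60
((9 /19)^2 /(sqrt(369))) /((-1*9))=-0.00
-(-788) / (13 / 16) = 12608 / 13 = 969.85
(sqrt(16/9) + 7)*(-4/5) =-20/3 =-6.67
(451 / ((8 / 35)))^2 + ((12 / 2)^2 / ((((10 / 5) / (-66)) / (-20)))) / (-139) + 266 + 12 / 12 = 34634959867 / 8896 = 3893318.33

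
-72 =-72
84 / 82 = 42 / 41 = 1.02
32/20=8/5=1.60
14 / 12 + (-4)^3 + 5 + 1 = -56.83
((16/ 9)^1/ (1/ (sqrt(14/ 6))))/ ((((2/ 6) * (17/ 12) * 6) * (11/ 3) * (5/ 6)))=64 * sqrt(21)/ 935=0.31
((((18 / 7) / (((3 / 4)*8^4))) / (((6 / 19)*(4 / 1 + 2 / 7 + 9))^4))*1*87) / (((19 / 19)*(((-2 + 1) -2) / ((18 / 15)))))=-1296302987 / 13788094648320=-0.00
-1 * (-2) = 2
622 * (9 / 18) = 311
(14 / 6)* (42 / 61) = 98 / 61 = 1.61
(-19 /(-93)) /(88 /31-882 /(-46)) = 437 /47085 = 0.01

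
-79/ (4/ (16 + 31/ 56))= -73233/ 224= -326.93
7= 7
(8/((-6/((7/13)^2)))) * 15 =-980/169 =-5.80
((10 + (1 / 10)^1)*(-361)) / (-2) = 1823.05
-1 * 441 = -441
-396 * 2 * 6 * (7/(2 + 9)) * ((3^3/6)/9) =-1512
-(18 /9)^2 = -4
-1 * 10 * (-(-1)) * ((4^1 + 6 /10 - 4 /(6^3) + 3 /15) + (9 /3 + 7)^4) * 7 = -700334.70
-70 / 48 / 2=-35 / 48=-0.73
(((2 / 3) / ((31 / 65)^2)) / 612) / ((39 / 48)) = 2600 / 441099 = 0.01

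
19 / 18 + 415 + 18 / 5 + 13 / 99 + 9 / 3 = 418559 / 990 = 422.79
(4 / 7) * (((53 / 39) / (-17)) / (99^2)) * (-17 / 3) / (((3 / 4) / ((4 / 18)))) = 1696 / 216729513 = 0.00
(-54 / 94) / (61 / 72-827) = 1944 / 2795701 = 0.00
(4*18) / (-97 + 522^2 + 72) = 72 / 272459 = 0.00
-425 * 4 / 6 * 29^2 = -714850 / 3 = -238283.33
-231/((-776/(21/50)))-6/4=-53349/38800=-1.37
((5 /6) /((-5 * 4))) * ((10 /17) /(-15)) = 1 /612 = 0.00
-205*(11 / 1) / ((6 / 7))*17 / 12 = -268345 / 72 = -3727.01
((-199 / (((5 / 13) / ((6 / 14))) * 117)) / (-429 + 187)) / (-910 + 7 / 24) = -796 / 92462755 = -0.00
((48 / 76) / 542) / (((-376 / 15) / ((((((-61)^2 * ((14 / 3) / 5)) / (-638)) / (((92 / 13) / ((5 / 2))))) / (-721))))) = -725595 / 5852298532256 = -0.00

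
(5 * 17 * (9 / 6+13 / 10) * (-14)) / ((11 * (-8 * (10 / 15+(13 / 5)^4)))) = 223125 / 273218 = 0.82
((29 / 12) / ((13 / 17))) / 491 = 493 / 76596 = 0.01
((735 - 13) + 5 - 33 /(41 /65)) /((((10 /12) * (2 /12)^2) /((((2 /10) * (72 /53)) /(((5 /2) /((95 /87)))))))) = 5449192704 /1575425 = 3458.87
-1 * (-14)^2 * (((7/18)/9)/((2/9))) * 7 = -2401/9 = -266.78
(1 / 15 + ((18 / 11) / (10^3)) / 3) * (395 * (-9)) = -262833 / 1100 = -238.94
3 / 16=0.19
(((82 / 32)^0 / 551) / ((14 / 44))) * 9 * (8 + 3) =2178 / 3857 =0.56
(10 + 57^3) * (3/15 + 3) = 2963248/5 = 592649.60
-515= -515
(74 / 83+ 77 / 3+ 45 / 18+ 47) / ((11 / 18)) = 113631 / 913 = 124.46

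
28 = 28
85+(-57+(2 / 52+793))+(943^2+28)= 23142549 / 26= 890098.04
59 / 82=0.72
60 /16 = 15 /4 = 3.75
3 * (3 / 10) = 9 / 10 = 0.90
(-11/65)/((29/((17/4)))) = -187/7540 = -0.02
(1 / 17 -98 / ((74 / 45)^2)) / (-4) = 1684087 / 186184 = 9.05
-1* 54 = -54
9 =9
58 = 58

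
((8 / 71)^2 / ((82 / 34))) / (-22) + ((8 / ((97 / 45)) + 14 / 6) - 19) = -8571219374 / 661585881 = -12.96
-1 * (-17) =17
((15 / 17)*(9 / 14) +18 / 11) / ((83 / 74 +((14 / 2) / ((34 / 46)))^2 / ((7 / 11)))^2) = 8622599954 / 78974925571773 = 0.00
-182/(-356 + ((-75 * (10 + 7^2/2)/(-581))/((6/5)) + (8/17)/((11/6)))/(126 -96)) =790950160/1546558471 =0.51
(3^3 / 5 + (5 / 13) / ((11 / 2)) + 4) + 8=12491 / 715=17.47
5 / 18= 0.28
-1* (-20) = 20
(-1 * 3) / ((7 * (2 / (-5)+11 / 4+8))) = -0.04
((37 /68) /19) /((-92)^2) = 37 /10935488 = 0.00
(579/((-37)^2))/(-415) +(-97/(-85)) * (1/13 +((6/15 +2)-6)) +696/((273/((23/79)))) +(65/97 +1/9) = -757090457773724/303077152225575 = -2.50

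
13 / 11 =1.18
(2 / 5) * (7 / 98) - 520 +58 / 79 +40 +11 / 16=-21171041 / 44240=-478.55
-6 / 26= -3 / 13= -0.23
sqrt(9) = 3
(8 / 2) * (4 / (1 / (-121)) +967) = 1932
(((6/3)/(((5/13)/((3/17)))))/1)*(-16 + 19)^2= 8.26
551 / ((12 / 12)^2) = 551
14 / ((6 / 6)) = 14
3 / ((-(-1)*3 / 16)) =16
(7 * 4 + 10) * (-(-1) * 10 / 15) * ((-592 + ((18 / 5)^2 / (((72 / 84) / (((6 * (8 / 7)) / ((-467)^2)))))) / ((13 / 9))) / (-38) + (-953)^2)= 1630807539281748 / 70878925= 23008356.00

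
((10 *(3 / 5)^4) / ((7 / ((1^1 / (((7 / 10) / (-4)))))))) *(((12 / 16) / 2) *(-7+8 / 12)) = 3078 / 1225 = 2.51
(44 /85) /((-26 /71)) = -1562 /1105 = -1.41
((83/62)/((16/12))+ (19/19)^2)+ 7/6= 2359/744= 3.17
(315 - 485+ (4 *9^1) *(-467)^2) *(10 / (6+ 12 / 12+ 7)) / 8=19627585 / 28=700985.18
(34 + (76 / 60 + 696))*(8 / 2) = 43876 / 15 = 2925.07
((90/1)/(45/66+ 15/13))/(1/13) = 22308/35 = 637.37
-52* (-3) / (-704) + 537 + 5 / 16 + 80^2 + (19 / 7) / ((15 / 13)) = 6939.44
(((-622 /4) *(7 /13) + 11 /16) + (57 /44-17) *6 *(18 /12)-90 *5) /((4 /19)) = -29316829 /9152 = -3203.32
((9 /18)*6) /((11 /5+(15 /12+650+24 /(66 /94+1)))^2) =1200 /178249201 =0.00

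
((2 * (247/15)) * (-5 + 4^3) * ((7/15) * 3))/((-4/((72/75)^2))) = -9793056/15625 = -626.76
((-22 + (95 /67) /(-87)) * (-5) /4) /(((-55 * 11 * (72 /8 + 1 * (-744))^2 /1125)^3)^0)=641665 /23316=27.52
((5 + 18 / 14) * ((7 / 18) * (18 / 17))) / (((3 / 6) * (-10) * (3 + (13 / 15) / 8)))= -1056 / 6341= -0.17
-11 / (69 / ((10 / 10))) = -11 / 69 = -0.16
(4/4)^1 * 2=2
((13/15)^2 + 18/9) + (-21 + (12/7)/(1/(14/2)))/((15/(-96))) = 60.35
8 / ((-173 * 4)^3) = -1 / 41421736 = -0.00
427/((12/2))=427/6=71.17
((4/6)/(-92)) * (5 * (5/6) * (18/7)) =-25/322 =-0.08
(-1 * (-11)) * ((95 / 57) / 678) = 55 / 2034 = 0.03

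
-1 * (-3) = 3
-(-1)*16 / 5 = 16 / 5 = 3.20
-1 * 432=-432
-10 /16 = -5 /8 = -0.62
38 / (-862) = -19 / 431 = -0.04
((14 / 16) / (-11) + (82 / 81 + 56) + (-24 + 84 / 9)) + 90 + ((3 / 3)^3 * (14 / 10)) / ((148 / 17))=132.43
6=6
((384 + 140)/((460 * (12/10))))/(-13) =-131/1794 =-0.07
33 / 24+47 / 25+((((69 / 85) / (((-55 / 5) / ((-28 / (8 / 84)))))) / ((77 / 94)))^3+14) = 161872028424783439 / 8703679193000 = 18598.12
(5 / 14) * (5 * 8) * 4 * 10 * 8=32000 / 7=4571.43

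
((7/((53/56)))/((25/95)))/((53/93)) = 692664/14045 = 49.32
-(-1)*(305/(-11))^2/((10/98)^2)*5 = 44670605/121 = 369178.55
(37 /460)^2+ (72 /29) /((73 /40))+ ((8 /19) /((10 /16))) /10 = 12207202503 /8511186800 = 1.43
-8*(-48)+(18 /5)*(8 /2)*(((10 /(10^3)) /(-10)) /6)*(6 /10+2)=383.99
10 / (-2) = -5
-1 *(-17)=17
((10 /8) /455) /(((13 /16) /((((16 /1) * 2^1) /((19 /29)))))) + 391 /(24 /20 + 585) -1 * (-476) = 31413743819 /65880087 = 476.83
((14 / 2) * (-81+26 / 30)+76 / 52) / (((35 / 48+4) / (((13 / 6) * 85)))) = -21787.36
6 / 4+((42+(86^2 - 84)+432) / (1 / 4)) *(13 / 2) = 404875 / 2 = 202437.50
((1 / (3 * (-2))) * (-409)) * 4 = 818 / 3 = 272.67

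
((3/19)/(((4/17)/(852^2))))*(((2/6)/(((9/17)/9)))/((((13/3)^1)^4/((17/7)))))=72218918628/3798613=19011.92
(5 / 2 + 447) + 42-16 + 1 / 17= 16169 / 34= 475.56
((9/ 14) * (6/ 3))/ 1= 9/ 7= 1.29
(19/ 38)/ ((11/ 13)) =0.59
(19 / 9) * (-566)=-10754 / 9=-1194.89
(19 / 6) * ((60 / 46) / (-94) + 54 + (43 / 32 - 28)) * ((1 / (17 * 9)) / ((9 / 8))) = 17962505 / 35724888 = 0.50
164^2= 26896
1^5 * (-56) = -56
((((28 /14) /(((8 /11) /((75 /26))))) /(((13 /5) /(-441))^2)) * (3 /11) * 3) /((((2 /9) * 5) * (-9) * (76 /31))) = -20347574625 /2671552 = -7616.39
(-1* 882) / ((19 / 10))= -8820 / 19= -464.21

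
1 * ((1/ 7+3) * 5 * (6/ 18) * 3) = 110/ 7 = 15.71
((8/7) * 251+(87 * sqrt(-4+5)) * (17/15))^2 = 182007081/1225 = 148577.21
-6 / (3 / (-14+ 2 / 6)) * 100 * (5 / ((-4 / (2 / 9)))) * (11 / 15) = -45100 / 81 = -556.79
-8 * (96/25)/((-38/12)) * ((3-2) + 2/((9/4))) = 8704/475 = 18.32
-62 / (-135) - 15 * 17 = -34363 / 135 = -254.54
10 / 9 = 1.11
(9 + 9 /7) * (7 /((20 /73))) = 1314 /5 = 262.80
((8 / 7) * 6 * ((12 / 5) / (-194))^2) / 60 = 144 / 8232875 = 0.00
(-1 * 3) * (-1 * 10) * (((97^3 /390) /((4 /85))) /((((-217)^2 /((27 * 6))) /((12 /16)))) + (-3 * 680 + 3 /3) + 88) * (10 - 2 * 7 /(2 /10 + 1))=446308554775 /4897256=91134.41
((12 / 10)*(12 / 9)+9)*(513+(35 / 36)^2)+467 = 5914.82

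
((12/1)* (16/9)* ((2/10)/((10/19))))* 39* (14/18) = 55328/225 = 245.90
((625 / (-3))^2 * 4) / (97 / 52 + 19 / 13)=81250000 / 1557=52183.69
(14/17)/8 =7/68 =0.10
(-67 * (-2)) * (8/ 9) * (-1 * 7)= -7504/ 9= -833.78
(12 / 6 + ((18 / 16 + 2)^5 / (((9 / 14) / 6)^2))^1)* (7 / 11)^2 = 23449071961 / 2230272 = 10514.00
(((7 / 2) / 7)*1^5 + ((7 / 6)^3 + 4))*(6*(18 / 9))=1315 / 18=73.06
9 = 9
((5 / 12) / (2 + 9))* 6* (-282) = -64.09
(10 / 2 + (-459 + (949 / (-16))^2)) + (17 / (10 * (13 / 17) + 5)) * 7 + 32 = 3105.38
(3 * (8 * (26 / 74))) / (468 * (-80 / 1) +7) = -312 / 1385021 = -0.00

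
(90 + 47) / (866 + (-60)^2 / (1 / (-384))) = -137 / 1381534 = -0.00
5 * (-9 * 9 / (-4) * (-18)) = -3645 / 2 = -1822.50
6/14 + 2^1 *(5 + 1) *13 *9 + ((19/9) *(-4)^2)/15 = 1329313/945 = 1406.68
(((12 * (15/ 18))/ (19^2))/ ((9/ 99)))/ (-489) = -110/ 176529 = -0.00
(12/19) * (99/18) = 66/19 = 3.47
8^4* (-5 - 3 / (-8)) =-18944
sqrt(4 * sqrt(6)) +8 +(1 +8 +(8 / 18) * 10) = 2 * 6^(1 / 4) +193 / 9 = 24.57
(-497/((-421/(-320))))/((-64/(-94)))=-233590/421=-554.85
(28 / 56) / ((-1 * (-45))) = 0.01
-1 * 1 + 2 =1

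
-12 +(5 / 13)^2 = -2003 / 169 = -11.85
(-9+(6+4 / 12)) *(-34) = 272 / 3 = 90.67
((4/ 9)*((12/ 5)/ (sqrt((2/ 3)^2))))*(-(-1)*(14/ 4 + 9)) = 20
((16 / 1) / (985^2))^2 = 256 / 941336550625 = 0.00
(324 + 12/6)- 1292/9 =1642/9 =182.44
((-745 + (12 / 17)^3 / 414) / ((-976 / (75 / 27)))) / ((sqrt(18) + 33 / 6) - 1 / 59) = 80339047537675 / 83365575437016 - 7326126436975 * sqrt(2) / 13894262572836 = 0.22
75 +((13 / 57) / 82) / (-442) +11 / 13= 156691163 / 2065908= 75.85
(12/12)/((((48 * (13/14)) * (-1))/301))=-2107/312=-6.75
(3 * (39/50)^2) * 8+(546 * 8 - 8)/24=368003/1875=196.27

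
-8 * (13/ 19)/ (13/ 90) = -720/ 19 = -37.89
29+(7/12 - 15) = 14.58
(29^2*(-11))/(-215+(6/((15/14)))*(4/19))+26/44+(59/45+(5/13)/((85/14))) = 22335238721/493809030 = 45.23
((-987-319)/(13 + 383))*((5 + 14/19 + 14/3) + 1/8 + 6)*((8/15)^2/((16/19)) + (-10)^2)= -6944463671/1269675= -5469.48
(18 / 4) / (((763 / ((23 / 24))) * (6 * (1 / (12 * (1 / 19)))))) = 69 / 115976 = 0.00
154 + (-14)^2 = 350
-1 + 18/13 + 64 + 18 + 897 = 979.38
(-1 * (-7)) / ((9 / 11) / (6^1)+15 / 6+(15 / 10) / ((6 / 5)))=308 / 171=1.80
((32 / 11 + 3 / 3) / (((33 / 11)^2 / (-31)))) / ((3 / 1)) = -1333 / 297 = -4.49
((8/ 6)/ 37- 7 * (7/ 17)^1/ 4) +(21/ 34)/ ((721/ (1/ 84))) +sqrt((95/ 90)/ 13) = -7450703/ 10884216 +sqrt(494)/ 78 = -0.40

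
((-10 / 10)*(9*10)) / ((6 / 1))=-15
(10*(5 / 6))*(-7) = -175 / 3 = -58.33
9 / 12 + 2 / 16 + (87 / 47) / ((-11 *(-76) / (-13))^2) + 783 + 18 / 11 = 25802579953 / 32848112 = 785.51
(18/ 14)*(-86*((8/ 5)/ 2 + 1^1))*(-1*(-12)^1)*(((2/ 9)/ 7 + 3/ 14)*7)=-143964/ 35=-4113.26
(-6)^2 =36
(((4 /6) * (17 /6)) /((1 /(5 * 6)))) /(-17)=-10 /3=-3.33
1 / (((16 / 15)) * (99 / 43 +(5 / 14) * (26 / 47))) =212205 / 565856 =0.38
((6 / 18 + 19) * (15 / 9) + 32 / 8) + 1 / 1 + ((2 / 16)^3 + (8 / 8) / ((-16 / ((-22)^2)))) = 32137 / 4608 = 6.97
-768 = -768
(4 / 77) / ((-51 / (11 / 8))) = -1 / 714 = -0.00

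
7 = 7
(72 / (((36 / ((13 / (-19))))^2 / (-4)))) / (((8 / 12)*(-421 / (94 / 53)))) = 15886 / 24164979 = 0.00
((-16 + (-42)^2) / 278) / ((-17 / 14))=-5.18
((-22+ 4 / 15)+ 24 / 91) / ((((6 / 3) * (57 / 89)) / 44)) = -737.50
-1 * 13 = -13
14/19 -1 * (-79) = 1515/19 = 79.74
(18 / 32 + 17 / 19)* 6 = 1329 / 152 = 8.74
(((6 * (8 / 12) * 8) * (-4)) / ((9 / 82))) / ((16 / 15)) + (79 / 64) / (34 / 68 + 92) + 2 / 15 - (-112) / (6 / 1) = -3816695 / 3552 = -1074.52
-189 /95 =-1.99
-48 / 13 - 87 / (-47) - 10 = -7235 / 611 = -11.84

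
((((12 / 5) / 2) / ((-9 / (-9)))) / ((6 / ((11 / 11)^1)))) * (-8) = -8 / 5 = -1.60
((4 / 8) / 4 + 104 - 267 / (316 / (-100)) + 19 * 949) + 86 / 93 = 1070930659 / 58776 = 18220.54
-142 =-142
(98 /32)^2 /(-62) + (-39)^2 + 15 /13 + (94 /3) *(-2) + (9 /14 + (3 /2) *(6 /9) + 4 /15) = 10552763801 /7221760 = 1461.25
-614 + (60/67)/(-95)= -781634/1273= -614.01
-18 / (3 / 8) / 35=-48 / 35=-1.37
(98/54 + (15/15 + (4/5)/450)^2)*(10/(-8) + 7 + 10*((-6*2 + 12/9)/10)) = -52613309/3796875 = -13.86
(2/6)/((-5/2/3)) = -2/5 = -0.40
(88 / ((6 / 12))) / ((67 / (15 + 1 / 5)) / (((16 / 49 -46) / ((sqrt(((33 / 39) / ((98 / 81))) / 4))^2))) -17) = -1037763584 / 100338023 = -10.34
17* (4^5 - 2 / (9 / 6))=52156 / 3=17385.33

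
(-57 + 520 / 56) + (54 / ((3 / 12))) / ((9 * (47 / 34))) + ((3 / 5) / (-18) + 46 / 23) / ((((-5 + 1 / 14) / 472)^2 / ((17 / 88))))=892724189558 / 258450885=3454.13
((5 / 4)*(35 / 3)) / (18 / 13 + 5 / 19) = 43225 / 4884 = 8.85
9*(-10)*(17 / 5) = -306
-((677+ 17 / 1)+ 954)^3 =-4475809792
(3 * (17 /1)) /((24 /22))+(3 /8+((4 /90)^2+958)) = 1005.13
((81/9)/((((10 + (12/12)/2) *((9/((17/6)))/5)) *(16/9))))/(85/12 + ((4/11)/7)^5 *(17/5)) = 0.11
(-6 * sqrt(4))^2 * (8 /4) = 288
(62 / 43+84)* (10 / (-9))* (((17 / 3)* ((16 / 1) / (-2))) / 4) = 1249160 / 1161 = 1075.93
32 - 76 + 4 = -40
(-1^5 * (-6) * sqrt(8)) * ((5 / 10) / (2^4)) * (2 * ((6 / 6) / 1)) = 1.06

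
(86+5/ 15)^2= 67081/ 9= 7453.44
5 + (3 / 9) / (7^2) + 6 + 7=2647 / 147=18.01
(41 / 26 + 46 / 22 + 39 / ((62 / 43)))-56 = -112083 / 4433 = -25.28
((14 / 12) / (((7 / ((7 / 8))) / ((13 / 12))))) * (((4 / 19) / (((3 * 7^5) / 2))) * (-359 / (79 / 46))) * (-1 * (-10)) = -536705 / 194610654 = -0.00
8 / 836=2 / 209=0.01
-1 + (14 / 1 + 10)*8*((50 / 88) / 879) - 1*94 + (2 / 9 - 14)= -3151717 / 29007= -108.65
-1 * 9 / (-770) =9 / 770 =0.01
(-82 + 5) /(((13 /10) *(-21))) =110 /39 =2.82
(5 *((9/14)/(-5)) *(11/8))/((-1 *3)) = 33/112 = 0.29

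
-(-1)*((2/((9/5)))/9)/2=5/81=0.06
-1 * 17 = -17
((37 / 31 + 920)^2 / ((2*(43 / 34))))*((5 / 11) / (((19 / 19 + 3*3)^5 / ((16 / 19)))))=729659907 / 568191250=1.28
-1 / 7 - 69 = -484 / 7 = -69.14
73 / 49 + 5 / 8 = 829 / 392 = 2.11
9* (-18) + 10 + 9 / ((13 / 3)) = -1949 / 13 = -149.92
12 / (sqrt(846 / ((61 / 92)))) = sqrt(131882) / 1081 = 0.34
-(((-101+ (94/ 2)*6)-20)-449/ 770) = -123521/ 770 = -160.42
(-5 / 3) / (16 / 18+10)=-15 / 98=-0.15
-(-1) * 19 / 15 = 19 / 15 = 1.27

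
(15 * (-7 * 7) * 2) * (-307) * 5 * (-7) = -15795150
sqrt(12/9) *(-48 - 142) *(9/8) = -285 *sqrt(3)/2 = -246.82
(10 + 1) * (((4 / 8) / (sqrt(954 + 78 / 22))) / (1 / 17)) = 187 * sqrt(115863) / 21066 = 3.02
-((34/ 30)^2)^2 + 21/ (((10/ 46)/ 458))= 2239708229/ 50625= 44241.15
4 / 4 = 1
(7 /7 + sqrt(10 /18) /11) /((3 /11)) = sqrt(5) /9 + 11 /3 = 3.92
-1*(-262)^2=-68644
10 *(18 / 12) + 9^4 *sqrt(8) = 15 + 13122 *sqrt(2) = 18572.31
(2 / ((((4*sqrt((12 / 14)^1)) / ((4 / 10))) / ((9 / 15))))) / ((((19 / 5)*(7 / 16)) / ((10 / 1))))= 16*sqrt(42) / 133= 0.78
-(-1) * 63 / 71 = 63 / 71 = 0.89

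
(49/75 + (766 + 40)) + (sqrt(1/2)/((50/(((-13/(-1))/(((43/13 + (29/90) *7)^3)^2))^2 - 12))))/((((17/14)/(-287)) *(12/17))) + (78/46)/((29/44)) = 11618530122558278181493040236731708265405484808329 *sqrt(2)/289162028589618375216869066092574820113376924050 + 40481533/50025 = 866.05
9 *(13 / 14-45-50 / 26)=-75339 / 182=-413.95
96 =96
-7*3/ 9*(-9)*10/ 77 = 30/ 11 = 2.73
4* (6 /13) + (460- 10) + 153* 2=9852 /13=757.85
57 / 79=0.72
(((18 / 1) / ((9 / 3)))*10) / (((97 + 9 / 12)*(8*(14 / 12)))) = 180 / 2737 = 0.07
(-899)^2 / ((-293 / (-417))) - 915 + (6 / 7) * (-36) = 2357198766 / 2051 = 1149292.43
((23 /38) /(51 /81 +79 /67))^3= 72027643875543 /1922165043245056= 0.04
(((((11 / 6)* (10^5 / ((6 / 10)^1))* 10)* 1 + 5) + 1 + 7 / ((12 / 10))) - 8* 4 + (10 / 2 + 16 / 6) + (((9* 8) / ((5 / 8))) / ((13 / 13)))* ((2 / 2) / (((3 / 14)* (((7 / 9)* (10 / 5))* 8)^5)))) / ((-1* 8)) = -2704475337786323 / 7080837120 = -381942.88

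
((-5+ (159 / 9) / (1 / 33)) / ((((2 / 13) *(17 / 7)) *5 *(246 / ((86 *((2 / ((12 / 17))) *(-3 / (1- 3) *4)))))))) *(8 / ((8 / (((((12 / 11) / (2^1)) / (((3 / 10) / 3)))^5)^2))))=42866519920.25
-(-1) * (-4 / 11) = -4 / 11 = -0.36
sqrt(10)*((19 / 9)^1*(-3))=-19*sqrt(10) / 3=-20.03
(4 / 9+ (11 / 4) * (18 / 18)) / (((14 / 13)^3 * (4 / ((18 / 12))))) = 252655 / 263424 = 0.96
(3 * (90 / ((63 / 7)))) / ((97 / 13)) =4.02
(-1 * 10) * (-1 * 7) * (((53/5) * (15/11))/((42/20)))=5300/11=481.82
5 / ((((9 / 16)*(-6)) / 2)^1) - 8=-296 / 27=-10.96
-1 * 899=-899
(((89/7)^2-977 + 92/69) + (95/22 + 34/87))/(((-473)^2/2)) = -25300481/3497107999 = -0.01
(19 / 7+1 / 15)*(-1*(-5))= 292 / 21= 13.90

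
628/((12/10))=1570/3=523.33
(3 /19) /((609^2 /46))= 46 /2348913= 0.00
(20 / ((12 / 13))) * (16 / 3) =1040 / 9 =115.56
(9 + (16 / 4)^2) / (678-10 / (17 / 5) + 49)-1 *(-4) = 49661 / 12309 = 4.03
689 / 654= 1.05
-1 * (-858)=858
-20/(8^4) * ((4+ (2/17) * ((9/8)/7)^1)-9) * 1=11855/487424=0.02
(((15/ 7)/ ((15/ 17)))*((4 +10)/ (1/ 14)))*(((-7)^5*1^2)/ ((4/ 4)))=-8000132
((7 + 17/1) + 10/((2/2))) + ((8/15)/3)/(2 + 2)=34.04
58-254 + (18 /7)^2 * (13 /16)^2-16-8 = -676231 /3136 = -215.63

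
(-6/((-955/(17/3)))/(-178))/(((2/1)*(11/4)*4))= -17/1869890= -0.00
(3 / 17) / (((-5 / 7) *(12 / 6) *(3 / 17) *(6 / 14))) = -49 / 30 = -1.63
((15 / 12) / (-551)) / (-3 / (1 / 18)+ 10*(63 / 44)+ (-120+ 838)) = -55 / 16445146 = -0.00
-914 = -914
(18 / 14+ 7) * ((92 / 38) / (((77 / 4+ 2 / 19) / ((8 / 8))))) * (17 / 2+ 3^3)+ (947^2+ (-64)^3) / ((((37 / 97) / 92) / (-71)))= -4140694318532348 / 380989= -10868277872.94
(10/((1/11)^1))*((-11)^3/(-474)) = 73205/237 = 308.88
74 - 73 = 1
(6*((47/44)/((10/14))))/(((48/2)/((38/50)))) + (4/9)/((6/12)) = 232259/198000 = 1.17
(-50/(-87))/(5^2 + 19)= 25/1914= 0.01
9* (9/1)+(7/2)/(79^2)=1011049/12482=81.00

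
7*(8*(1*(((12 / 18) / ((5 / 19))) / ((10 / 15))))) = 1064 / 5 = 212.80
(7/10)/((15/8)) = 28/75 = 0.37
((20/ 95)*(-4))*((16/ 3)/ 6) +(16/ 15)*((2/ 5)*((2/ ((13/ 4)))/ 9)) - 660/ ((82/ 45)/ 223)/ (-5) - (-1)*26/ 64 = 3533487820393/ 218743200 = 16153.59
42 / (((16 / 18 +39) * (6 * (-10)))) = -63 / 3590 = -0.02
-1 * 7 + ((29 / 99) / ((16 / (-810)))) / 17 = -11777 / 1496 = -7.87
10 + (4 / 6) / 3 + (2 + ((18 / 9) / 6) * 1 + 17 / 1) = 266 / 9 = 29.56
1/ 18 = 0.06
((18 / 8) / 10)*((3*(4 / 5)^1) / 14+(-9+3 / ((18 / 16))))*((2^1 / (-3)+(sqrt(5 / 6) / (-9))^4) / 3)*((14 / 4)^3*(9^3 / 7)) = 1375.47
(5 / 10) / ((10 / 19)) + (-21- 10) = -601 / 20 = -30.05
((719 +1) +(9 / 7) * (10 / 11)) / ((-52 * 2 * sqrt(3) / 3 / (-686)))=8239.26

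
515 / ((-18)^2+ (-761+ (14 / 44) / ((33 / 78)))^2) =7540115 / 8466903784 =0.00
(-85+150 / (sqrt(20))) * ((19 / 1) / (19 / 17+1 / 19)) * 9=-521645 / 42+30685 * sqrt(5) / 14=-7519.14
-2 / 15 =-0.13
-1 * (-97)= 97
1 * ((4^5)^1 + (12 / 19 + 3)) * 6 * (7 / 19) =820050 / 361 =2271.61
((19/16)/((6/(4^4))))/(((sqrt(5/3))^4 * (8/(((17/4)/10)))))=969/1000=0.97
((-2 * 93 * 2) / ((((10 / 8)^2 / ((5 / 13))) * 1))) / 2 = -2976 / 65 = -45.78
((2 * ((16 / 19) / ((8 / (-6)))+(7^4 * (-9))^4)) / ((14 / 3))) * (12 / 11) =149140220107532077692 / 1463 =101941367127499711.34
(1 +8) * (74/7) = 666/7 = 95.14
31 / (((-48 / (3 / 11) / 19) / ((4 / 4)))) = -3.35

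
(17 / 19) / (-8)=-17 / 152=-0.11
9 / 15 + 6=33 / 5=6.60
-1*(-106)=106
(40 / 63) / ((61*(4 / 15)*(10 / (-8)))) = -40 / 1281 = -0.03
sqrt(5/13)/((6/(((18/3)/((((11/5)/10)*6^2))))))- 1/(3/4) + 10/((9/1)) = -2/9 + 25*sqrt(65)/2574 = -0.14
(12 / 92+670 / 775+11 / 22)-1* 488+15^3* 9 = 213104969 / 7130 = 29888.49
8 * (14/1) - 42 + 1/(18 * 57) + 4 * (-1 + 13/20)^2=70.49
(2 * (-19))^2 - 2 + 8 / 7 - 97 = 9423 / 7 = 1346.14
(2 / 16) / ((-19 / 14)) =-7 / 76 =-0.09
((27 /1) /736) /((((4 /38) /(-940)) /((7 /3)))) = -281295 /368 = -764.39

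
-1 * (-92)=92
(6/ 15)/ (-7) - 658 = -23032/ 35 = -658.06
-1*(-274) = 274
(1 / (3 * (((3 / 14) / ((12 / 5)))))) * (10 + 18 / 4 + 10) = 1372 / 15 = 91.47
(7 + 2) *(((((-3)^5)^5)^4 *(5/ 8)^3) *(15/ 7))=8696995662352691211240281564794858976848064433766875/ 3584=2426617093290371431707668000000000000000000000000.00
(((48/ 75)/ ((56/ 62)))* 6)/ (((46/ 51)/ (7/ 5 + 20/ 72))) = 159154/ 20125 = 7.91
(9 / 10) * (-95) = -171 / 2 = -85.50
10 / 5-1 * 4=-2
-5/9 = -0.56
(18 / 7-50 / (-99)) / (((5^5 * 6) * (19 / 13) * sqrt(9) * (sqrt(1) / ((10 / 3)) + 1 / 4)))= 55432 / 814708125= 0.00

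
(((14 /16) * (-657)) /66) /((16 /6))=-4599 /1408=-3.27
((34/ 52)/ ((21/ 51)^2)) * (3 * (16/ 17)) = 6936/ 637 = 10.89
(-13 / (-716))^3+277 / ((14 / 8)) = 406704374547 / 2569431872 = 158.29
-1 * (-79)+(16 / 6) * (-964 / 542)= 60371 / 813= 74.26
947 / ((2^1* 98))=947 / 196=4.83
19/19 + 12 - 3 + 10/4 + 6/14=181/14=12.93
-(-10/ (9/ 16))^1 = 160/ 9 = 17.78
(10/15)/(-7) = -0.10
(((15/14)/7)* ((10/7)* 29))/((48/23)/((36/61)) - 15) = -150075/271313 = -0.55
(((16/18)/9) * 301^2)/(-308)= -25886/891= -29.05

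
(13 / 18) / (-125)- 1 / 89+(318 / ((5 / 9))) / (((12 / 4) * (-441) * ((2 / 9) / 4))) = -76582343 / 9812250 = -7.80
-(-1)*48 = 48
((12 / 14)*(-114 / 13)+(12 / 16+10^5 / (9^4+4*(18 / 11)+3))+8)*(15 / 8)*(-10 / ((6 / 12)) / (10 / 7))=-541064905 / 1252784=-431.89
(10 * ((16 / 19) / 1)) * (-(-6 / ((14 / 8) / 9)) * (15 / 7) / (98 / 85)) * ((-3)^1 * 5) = -330480000 / 45619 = -7244.35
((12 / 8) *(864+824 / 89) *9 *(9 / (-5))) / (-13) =1632.32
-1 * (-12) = 12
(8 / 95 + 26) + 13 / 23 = 58229 / 2185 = 26.65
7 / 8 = 0.88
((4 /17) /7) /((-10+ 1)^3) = -4 /86751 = -0.00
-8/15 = -0.53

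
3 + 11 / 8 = 35 / 8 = 4.38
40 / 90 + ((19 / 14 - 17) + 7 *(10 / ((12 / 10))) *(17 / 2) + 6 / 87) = 878246 / 1827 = 480.70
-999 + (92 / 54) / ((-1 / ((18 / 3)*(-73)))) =-2275 / 9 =-252.78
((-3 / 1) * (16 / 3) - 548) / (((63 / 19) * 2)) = -1786 / 21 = -85.05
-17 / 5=-3.40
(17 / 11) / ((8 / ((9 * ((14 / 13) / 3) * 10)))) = 1785 / 286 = 6.24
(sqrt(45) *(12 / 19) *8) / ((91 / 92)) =26496 *sqrt(5) / 1729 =34.27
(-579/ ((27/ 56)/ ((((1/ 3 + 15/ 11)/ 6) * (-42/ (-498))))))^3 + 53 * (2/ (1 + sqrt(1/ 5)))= -23430.49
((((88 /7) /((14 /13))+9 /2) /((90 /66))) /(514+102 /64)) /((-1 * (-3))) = 0.01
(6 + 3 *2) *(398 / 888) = 199 / 37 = 5.38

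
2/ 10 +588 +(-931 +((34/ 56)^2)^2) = -1053102779/ 3073280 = -342.66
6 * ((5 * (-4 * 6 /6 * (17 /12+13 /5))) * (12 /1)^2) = -69408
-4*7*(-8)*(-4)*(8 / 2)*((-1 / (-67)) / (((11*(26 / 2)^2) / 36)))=-129024 / 124553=-1.04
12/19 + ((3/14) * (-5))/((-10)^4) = 335943/532000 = 0.63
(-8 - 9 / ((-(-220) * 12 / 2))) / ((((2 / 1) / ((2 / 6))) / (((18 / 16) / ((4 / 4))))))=-10569 / 7040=-1.50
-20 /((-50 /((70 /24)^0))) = 2 /5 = 0.40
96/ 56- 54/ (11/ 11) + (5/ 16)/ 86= -503581/ 9632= -52.28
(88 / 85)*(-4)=-352 / 85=-4.14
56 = 56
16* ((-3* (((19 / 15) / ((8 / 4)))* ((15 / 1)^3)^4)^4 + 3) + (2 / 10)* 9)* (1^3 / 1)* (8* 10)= -175081816555762633670771903325658058747649192810058593743856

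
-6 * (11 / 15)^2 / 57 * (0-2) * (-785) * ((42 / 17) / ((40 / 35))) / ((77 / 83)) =-1003387 / 4845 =-207.10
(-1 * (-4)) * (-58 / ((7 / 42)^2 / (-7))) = 58464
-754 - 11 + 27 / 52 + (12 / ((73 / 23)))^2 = -207882585 / 277108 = -750.19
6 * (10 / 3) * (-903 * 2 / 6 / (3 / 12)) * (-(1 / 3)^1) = 24080 / 3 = 8026.67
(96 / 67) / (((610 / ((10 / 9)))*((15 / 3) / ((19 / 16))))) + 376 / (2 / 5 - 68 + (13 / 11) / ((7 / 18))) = -5.82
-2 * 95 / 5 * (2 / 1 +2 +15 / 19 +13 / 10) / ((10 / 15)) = -3471 / 10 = -347.10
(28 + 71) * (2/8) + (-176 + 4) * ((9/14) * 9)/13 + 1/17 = -320171/6188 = -51.74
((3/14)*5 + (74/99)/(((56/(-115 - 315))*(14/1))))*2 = 12835/9702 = 1.32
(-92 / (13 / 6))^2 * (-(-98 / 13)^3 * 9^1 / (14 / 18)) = 3318511762944 / 371293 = 8937717.01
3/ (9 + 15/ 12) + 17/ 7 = 781/ 287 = 2.72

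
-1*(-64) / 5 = 12.80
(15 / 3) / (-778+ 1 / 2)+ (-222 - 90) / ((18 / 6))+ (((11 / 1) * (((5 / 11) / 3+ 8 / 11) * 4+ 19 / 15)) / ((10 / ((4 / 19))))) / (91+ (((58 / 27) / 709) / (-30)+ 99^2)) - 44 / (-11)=-100.01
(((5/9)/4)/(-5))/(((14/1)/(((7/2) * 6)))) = -1/24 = -0.04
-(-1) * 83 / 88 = 83 / 88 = 0.94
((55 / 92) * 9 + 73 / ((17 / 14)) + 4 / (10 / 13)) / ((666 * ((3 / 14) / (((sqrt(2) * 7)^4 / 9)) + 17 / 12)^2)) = 1249351869495128 / 23627068029057935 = 0.05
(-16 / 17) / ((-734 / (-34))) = -16 / 367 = -0.04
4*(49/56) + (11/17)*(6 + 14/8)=579/68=8.51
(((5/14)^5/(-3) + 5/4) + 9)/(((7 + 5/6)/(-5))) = -82674815/12638864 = -6.54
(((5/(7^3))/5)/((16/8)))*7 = 1/98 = 0.01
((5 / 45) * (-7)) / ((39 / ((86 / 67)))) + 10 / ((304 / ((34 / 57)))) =-202973 / 33958548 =-0.01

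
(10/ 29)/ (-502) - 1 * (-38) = 276597/ 7279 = 38.00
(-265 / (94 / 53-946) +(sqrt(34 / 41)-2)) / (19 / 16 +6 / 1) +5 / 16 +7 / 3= 16 * sqrt(1394) / 4715 +7226213 / 3002640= 2.53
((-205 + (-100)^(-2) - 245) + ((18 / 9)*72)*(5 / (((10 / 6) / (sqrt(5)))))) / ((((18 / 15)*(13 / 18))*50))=-13499997 / 1300000 + 648*sqrt(5) / 65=11.91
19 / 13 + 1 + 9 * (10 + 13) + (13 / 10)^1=27399 / 130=210.76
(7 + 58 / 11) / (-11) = -135 / 121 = -1.12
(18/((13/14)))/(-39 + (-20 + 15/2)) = -504/1339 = -0.38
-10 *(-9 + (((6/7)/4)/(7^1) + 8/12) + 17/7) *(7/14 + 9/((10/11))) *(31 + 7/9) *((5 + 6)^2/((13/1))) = 239058248/1323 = 180694.07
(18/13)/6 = 0.23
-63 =-63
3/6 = 1/2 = 0.50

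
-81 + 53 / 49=-3916 / 49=-79.92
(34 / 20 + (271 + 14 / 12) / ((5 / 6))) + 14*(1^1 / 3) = 9989 / 30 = 332.97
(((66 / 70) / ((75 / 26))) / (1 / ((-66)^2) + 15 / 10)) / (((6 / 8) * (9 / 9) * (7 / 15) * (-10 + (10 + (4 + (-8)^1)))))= -1245816 / 8005375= -0.16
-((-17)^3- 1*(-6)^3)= 4697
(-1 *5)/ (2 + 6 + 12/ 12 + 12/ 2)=-0.33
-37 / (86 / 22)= -407 / 43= -9.47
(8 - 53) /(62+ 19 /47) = -2115 /2933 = -0.72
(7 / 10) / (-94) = -7 / 940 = -0.01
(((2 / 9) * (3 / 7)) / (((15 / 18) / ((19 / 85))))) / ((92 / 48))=912 / 68425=0.01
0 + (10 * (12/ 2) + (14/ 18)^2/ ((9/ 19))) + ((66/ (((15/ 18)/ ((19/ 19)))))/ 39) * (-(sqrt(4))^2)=2518703/ 47385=53.15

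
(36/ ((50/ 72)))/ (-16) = -81/ 25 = -3.24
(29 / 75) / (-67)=-29 / 5025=-0.01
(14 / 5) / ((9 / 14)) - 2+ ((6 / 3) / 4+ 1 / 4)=559 / 180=3.11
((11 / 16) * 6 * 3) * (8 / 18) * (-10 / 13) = -55 / 13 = -4.23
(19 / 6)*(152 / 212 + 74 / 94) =23731 / 4982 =4.76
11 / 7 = 1.57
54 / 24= 9 / 4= 2.25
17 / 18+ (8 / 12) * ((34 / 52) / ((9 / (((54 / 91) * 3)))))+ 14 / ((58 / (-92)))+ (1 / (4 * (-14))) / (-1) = -52263383 / 2470104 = -21.16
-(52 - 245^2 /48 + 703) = 23785 /48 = 495.52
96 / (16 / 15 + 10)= 720 / 83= 8.67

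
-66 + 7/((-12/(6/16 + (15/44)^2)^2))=-991607613/14992384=-66.14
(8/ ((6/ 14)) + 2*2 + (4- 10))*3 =50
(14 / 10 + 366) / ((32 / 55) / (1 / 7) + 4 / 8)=40414 / 503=80.35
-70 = -70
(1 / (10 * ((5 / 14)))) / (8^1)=7 / 200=0.04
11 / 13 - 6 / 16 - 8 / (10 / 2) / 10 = 809 / 2600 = 0.31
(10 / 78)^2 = 25 / 1521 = 0.02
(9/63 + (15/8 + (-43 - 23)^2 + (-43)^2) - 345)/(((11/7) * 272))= 29843/2176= 13.71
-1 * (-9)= 9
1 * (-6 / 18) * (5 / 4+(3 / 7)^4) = -12329 / 28812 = -0.43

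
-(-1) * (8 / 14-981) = -6863 / 7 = -980.43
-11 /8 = -1.38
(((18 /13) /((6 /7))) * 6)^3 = 910.50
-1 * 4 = -4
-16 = -16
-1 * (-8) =8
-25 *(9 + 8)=-425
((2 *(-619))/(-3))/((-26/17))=-10523/39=-269.82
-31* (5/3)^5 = -96875/243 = -398.66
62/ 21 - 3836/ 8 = -20015/ 42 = -476.55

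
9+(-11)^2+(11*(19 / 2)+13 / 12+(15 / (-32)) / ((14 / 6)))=158177 / 672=235.38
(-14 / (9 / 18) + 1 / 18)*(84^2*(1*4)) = -788704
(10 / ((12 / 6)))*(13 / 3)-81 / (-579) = 12626 / 579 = 21.81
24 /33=8 /11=0.73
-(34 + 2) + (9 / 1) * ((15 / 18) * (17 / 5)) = -21 / 2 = -10.50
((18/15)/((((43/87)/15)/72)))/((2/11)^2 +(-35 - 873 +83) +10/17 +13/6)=-1391585184/436352863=-3.19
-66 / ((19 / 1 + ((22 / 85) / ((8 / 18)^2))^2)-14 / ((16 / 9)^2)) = -61036800 / 15062387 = -4.05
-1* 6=-6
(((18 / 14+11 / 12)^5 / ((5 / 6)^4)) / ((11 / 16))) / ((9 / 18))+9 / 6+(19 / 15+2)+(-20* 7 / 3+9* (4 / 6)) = 767243198 / 2773155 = 276.67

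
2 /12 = 1 /6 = 0.17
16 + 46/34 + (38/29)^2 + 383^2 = 2097485276/14297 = 146708.07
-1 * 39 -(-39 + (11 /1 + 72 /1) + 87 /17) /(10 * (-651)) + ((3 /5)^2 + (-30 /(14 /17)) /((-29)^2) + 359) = 149068437671 /465367350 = 320.32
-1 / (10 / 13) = -13 / 10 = -1.30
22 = 22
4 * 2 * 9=72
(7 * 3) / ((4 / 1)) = 21 / 4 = 5.25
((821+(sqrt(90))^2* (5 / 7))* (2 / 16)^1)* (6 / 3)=221.32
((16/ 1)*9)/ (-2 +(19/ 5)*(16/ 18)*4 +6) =1620/ 197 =8.22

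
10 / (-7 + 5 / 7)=-35 / 22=-1.59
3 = 3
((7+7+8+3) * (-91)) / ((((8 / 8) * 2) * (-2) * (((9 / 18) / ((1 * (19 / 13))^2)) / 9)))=568575 / 26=21868.27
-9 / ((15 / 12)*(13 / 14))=-504 / 65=-7.75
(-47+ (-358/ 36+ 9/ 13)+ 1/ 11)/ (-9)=144559/ 23166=6.24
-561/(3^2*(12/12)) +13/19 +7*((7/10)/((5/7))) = -54.79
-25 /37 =-0.68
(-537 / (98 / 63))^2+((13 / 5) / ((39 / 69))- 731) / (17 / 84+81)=796561007097 / 6684580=119163.96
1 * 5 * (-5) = -25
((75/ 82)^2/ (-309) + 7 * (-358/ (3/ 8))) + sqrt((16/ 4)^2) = -13876378217/ 2077716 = -6678.67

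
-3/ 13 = -0.23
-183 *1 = -183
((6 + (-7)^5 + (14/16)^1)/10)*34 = -2284817/40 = -57120.42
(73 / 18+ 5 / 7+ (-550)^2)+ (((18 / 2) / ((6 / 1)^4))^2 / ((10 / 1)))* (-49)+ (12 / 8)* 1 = 439093900457 / 1451520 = 302506.27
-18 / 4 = -9 / 2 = -4.50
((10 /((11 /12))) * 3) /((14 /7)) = 180 /11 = 16.36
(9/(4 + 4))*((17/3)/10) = 51/80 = 0.64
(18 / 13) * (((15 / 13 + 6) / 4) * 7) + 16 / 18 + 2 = 61519 / 3042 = 20.22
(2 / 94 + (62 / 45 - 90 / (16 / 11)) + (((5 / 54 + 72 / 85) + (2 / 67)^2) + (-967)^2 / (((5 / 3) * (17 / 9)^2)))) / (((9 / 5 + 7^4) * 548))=10351325849778749 / 86709612090412224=0.12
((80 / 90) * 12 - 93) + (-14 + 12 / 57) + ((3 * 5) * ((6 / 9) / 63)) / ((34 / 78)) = -649531 / 6783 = -95.76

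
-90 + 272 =182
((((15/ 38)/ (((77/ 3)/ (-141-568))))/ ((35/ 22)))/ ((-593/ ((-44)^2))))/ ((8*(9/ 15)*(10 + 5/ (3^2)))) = 4632606/ 10489577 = 0.44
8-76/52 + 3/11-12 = -742/143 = -5.19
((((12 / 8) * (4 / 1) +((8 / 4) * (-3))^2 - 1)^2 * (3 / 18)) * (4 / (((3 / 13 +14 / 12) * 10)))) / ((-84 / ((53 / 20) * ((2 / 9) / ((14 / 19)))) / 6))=-22005971 / 4806900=-4.58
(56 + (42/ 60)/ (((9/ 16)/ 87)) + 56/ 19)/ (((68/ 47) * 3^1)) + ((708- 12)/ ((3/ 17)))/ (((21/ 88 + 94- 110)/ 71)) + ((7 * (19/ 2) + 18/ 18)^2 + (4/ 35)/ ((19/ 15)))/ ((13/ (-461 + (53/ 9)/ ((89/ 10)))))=-6155371431187331/ 34373937780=-179070.88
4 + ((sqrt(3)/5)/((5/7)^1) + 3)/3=7* sqrt(3)/75 + 5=5.16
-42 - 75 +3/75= -2924/25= -116.96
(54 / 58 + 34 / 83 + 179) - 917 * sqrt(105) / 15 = 434080 / 2407 - 917 * sqrt(105) / 15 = -446.09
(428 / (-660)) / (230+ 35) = -107 / 43725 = -0.00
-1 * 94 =-94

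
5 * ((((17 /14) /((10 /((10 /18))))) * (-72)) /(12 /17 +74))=-289 /889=-0.33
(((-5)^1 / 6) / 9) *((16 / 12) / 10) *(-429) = 143 / 27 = 5.30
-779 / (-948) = 779 / 948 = 0.82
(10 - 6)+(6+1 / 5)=51 / 5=10.20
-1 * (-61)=61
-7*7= -49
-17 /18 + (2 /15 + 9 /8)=113 /360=0.31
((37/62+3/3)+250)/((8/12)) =377.40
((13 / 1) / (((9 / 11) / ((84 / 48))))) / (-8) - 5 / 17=-18457 / 4896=-3.77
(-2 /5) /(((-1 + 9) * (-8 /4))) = 1 /40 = 0.02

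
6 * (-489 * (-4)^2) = -46944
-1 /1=-1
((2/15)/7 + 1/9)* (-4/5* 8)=-1312/1575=-0.83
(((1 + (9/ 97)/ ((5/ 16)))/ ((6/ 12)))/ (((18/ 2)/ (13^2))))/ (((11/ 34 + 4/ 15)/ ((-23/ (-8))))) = 41563691/ 175182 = 237.26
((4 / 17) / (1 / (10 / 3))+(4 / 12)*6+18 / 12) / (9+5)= 437 / 1428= 0.31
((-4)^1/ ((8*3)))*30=-5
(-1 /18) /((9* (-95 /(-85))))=-17 /3078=-0.01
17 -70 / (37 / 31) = -1541 / 37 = -41.65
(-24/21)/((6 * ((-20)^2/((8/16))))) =-1/4200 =-0.00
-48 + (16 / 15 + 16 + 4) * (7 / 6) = -23.42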